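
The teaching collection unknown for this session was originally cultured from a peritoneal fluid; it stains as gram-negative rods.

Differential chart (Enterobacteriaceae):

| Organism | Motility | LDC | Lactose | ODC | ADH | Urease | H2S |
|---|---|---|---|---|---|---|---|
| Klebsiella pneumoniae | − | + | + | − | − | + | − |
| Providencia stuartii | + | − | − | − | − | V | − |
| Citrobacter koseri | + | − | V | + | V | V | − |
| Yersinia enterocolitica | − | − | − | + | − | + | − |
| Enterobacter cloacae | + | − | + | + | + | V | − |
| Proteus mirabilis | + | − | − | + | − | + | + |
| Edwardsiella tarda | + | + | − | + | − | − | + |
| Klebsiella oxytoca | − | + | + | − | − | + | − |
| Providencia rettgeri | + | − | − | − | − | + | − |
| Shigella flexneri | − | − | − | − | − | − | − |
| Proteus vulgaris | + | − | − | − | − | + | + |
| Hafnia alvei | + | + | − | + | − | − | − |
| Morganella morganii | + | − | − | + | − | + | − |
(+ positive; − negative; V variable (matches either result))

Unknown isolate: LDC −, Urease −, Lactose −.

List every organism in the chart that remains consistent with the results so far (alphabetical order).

Lactose −: excludes Klebsiella pneumoniae, Enterobacter cloacae, Klebsiella oxytoca — 10 left.
LDC −: excludes Edwardsiella tarda, Hafnia alvei — 8 left.
Urease −: excludes 5 organisms — 3 left.

Citrobacter koseri, Providencia stuartii, Shigella flexneri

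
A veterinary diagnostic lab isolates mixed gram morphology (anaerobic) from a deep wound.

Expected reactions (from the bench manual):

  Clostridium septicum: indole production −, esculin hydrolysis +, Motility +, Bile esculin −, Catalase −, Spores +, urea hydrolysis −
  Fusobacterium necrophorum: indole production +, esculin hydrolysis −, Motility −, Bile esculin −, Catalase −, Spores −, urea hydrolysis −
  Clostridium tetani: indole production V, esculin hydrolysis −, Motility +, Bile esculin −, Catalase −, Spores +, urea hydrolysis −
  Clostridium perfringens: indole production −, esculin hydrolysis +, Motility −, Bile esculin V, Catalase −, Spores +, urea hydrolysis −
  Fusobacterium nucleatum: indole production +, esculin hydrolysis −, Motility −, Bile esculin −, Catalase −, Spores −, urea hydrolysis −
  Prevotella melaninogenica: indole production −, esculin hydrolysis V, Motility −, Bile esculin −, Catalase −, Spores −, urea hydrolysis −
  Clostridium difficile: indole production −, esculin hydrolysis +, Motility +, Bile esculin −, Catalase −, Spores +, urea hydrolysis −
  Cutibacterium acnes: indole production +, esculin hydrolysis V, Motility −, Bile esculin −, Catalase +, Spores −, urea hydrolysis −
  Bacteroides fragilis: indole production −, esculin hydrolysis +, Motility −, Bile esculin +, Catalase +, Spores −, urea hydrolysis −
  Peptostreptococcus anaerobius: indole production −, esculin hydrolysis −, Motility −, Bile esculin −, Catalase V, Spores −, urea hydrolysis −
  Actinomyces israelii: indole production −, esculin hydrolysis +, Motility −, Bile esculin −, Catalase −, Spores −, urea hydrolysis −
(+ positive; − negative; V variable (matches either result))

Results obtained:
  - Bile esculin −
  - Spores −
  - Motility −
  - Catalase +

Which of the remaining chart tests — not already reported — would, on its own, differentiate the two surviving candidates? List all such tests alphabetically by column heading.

indole production

Catalase +: excludes 8 organisms — 3 left.
Spores −: all 3 remaining candidates are consistent.
Motility −: all 3 remaining candidates are consistent.
Bile esculin −: excludes Bacteroides fragilis — 2 left.
Two candidates remain: Cutibacterium acnes and Peptostreptococcus anaerobius.
  indole production: Cutibacterium acnes +, Peptostreptococcus anaerobius − — discriminates.
  esculin hydrolysis: V vs − — variable for at least one, does not separate.
  urea hydrolysis: − vs − — same for both, does not separate.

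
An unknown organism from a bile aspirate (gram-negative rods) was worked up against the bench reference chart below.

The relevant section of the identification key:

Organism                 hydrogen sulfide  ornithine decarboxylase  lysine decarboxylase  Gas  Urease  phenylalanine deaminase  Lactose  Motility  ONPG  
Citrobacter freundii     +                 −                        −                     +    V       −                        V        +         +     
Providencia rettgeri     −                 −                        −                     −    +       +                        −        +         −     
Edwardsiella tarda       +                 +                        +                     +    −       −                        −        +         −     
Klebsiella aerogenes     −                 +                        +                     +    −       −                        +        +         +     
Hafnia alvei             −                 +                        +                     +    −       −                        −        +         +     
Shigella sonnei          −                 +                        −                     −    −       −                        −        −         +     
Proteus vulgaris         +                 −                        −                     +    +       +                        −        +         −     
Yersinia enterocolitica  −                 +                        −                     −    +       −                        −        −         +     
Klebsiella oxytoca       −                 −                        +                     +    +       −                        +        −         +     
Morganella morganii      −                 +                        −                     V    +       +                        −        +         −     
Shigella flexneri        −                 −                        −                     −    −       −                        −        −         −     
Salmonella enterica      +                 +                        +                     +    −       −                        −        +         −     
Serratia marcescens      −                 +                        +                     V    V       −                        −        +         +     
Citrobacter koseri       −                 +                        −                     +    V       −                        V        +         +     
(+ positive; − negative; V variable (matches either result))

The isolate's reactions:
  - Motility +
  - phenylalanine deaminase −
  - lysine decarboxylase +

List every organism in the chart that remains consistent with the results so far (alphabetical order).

Edwardsiella tarda, Hafnia alvei, Klebsiella aerogenes, Salmonella enterica, Serratia marcescens

Motility +: excludes Shigella sonnei, Yersinia enterocolitica, Klebsiella oxytoca, Shigella flexneri — 10 left.
lysine decarboxylase +: excludes 5 organisms — 5 left.
phenylalanine deaminase −: all 5 remaining candidates are consistent.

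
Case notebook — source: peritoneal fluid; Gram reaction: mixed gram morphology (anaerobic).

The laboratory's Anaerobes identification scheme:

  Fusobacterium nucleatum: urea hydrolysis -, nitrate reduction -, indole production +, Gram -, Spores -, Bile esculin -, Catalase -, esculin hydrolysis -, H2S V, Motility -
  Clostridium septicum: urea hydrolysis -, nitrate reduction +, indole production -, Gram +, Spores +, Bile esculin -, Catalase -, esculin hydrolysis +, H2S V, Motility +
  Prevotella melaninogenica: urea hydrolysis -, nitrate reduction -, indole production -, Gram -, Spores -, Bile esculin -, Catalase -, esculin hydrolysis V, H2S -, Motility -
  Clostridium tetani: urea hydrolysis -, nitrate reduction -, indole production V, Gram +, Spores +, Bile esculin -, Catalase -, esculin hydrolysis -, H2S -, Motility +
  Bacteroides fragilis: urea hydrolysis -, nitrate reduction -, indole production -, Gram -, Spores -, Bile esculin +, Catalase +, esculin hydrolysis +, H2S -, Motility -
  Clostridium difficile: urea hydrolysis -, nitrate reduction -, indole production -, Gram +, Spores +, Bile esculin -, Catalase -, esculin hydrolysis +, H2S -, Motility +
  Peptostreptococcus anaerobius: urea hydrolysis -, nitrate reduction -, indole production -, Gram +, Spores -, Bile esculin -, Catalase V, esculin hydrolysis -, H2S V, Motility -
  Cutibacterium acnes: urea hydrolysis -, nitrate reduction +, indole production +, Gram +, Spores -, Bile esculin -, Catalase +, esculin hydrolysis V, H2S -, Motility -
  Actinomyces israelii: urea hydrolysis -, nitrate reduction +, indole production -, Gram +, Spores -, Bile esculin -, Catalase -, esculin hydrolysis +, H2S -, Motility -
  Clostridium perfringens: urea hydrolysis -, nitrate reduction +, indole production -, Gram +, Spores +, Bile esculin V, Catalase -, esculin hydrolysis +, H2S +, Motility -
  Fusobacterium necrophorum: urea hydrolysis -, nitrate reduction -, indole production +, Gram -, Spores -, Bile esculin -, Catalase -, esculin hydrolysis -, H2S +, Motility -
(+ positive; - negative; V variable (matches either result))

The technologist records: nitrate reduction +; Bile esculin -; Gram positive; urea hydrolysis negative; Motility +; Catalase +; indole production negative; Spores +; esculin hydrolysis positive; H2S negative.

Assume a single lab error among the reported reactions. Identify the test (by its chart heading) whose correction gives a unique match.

Catalase

As reported, no row in the chart matches all 10 reactions.
Reversing Spores → still no organism matches.
Reversing Catalase (to -) → unique match: Clostridium septicum.
Reversing Bile esculin → still no organism matches.
Reversing nitrate reduction → still no organism matches.
Reversing H2S → still no organism matches.
Reversing Gram → still no organism matches.
Reversing esculin hydrolysis → still no organism matches.
Reversing indole production → still no organism matches.
Reversing urea hydrolysis → still no organism matches.
Reversing Motility → still no organism matches.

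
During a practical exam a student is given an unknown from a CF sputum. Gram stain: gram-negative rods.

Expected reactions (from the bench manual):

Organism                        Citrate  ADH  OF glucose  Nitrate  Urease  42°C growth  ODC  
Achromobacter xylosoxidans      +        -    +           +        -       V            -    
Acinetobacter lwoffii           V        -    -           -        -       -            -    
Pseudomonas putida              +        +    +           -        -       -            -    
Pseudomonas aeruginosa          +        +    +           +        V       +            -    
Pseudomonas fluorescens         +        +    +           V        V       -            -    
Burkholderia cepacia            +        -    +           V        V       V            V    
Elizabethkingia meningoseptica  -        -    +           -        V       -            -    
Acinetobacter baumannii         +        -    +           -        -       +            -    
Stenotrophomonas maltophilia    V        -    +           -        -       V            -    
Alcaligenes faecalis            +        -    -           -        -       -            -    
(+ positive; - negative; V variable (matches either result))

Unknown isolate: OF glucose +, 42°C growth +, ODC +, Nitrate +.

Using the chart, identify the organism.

Burkholderia cepacia

Nitrate +: excludes 6 organisms — 4 left.
42°C growth +: excludes Pseudomonas fluorescens — 3 left.
ODC +: excludes Achromobacter xylosoxidans, Pseudomonas aeruginosa — 1 left.
OF glucose +: the one remaining candidate is consistent.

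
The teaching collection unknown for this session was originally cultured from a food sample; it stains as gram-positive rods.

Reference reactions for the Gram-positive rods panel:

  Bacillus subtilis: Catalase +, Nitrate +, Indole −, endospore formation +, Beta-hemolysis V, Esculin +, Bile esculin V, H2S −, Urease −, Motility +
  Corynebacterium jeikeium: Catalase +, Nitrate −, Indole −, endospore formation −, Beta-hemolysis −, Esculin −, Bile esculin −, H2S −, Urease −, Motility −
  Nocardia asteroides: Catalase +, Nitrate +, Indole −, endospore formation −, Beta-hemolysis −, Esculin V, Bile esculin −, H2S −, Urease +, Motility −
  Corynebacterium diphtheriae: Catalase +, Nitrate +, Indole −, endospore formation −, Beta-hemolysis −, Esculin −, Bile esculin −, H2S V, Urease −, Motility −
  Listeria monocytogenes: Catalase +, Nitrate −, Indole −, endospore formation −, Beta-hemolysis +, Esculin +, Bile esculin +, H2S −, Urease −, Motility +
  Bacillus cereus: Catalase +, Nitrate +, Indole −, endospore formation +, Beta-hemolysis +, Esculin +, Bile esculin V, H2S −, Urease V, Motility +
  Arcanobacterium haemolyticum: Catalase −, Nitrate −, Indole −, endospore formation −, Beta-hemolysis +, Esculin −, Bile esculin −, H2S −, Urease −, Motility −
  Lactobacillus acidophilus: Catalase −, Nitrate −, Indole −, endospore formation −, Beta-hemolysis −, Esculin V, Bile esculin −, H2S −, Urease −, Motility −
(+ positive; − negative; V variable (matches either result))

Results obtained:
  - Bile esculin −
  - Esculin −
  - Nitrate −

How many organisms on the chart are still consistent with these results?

Esculin −: excludes Bacillus subtilis, Listeria monocytogenes, Bacillus cereus — 5 left.
Bile esculin −: all 5 remaining candidates are consistent.
Nitrate −: excludes Nocardia asteroides, Corynebacterium diphtheriae — 3 left.
Still consistent: Arcanobacterium haemolyticum, Corynebacterium jeikeium, Lactobacillus acidophilus.

3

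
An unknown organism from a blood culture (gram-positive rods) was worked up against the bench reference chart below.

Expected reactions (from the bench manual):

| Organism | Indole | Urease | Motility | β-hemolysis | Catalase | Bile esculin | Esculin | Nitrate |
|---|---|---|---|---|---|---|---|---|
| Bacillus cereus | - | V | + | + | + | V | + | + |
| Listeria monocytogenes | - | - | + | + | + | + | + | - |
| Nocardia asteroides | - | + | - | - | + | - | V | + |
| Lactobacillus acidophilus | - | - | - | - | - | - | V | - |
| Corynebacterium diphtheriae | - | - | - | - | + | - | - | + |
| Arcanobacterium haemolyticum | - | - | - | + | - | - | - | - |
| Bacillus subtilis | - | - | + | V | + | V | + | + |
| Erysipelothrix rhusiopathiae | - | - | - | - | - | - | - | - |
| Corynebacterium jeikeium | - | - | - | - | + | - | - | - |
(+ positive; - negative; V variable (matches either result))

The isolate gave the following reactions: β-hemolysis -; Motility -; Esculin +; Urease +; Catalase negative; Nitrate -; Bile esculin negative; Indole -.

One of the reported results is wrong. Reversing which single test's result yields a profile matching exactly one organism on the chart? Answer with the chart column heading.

Urease

As reported, no row in the chart matches all 8 reactions.
Reversing Urease (to -) → unique match: Lactobacillus acidophilus.
Reversing Indole → still no organism matches.
Reversing Esculin → still no organism matches.
Reversing Nitrate → still no organism matches.
Reversing Bile esculin → still no organism matches.
Reversing Motility → still no organism matches.
Reversing Catalase → still no organism matches.
Reversing β-hemolysis → still no organism matches.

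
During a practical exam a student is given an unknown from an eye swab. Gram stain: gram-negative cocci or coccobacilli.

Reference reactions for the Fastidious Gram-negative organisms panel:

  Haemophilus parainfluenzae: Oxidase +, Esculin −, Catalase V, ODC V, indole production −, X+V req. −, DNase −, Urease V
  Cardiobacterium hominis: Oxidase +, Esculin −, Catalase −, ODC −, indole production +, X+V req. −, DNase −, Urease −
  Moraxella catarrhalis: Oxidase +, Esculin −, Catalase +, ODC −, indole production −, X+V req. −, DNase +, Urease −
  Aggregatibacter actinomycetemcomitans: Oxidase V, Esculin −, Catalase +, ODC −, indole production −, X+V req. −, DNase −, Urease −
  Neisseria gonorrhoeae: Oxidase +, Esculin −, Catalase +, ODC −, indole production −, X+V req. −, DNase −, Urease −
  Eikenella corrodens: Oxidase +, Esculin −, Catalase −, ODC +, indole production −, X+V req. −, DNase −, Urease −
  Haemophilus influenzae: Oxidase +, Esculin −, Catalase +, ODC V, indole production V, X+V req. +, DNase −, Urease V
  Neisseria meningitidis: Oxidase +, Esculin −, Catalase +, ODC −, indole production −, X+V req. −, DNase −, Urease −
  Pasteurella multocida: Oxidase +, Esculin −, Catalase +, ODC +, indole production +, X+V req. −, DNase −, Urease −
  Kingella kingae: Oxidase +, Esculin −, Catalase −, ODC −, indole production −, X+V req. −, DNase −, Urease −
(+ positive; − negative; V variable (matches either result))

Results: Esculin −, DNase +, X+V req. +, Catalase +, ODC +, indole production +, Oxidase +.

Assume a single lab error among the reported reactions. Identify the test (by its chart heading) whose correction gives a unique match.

As reported, no row in the chart matches all 7 reactions.
Reversing Esculin → still no organism matches.
Reversing DNase (to −) → unique match: Haemophilus influenzae.
Reversing Oxidase → still no organism matches.
Reversing Catalase → still no organism matches.
Reversing ODC → still no organism matches.
Reversing indole production → still no organism matches.
Reversing X+V req. → still no organism matches.

DNase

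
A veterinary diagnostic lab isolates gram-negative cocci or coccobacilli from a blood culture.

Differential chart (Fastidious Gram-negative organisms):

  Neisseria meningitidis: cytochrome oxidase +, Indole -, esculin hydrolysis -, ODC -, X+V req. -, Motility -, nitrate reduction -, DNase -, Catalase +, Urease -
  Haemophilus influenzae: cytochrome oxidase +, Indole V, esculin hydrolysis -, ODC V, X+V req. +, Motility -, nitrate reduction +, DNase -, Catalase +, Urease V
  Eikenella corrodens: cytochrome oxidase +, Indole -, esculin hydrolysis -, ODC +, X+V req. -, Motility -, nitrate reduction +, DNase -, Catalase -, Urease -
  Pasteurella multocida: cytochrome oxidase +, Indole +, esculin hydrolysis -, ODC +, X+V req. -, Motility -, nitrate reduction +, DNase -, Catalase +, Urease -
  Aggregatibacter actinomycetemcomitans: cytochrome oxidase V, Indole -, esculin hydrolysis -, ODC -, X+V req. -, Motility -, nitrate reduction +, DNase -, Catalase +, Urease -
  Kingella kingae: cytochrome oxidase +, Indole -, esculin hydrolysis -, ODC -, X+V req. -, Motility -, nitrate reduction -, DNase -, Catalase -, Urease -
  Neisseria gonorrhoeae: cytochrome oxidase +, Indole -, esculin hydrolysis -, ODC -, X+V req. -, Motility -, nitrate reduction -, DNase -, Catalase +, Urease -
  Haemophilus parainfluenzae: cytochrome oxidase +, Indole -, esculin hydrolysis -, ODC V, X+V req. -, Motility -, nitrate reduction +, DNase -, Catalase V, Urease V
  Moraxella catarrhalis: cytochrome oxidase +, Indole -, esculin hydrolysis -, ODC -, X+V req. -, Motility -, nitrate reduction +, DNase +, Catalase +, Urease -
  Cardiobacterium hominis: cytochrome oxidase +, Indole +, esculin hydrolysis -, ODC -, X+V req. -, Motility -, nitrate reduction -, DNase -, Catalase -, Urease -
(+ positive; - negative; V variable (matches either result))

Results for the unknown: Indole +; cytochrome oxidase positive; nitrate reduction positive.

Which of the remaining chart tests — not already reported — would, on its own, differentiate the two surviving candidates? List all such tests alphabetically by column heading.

X+V req.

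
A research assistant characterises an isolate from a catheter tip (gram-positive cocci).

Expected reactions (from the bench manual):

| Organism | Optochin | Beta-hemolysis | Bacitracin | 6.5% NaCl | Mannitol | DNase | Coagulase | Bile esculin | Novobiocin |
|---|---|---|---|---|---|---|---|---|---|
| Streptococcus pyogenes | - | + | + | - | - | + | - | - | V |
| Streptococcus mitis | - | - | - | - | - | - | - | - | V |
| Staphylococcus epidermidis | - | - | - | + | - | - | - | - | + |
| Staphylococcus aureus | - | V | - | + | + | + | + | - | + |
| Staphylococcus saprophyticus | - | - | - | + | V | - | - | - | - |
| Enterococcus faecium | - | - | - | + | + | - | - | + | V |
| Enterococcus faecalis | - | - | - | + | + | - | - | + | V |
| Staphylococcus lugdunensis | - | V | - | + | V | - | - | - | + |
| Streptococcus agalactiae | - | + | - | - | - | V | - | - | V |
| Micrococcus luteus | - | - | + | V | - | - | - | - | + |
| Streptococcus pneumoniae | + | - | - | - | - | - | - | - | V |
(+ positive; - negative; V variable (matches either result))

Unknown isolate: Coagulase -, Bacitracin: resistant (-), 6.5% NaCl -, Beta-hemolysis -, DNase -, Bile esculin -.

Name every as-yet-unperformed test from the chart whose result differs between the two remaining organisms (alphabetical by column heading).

DNase -: excludes Streptococcus pyogenes, Staphylococcus aureus — 9 left.
Beta-hemolysis -: excludes Streptococcus agalactiae — 8 left.
6.5% NaCl -: excludes 5 organisms — 3 left.
Bile esculin -: all 3 remaining candidates are consistent.
Coagulase -: all 3 remaining candidates are consistent.
Bacitracin -: excludes Micrococcus luteus — 2 left.
Two candidates remain: Streptococcus mitis and Streptococcus pneumoniae.
  Optochin: Streptococcus mitis -, Streptococcus pneumoniae + — discriminates.
  Mannitol: - vs - — same for both, does not separate.
  Novobiocin: V vs V — variable for at least one, does not separate.

Optochin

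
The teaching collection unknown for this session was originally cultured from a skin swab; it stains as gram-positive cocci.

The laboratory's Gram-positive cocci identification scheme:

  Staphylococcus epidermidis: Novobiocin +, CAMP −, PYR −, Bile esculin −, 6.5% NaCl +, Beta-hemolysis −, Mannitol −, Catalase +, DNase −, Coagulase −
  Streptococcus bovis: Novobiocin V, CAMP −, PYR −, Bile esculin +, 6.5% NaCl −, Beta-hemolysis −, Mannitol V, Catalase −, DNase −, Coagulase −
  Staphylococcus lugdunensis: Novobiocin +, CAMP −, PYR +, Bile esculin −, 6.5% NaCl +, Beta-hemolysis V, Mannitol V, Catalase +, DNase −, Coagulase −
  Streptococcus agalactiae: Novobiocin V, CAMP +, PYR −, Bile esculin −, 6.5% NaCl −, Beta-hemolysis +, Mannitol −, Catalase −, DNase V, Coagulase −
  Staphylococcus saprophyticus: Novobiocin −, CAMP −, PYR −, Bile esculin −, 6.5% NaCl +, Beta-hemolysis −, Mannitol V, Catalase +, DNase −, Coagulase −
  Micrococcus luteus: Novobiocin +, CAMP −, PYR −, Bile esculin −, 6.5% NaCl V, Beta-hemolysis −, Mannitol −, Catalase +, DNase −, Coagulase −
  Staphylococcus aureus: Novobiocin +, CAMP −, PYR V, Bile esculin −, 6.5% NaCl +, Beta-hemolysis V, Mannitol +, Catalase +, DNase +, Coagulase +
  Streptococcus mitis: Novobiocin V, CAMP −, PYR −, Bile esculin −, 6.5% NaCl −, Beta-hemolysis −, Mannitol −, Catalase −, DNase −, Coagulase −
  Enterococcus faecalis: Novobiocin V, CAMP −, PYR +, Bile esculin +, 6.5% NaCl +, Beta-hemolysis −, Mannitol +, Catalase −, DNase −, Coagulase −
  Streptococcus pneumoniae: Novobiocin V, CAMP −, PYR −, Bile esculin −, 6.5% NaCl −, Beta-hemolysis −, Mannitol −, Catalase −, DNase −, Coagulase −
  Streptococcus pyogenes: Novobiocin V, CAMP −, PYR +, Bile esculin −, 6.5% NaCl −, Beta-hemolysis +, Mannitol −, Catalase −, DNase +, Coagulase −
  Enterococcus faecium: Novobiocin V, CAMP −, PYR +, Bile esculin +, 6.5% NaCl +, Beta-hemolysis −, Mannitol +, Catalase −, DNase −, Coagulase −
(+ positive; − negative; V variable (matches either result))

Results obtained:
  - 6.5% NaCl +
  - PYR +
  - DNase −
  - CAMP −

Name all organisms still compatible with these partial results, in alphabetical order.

Enterococcus faecalis, Enterococcus faecium, Staphylococcus lugdunensis

PYR +: excludes 7 organisms — 5 left.
6.5% NaCl +: excludes Streptococcus pyogenes — 4 left.
CAMP −: all 4 remaining candidates are consistent.
DNase −: excludes Staphylococcus aureus — 3 left.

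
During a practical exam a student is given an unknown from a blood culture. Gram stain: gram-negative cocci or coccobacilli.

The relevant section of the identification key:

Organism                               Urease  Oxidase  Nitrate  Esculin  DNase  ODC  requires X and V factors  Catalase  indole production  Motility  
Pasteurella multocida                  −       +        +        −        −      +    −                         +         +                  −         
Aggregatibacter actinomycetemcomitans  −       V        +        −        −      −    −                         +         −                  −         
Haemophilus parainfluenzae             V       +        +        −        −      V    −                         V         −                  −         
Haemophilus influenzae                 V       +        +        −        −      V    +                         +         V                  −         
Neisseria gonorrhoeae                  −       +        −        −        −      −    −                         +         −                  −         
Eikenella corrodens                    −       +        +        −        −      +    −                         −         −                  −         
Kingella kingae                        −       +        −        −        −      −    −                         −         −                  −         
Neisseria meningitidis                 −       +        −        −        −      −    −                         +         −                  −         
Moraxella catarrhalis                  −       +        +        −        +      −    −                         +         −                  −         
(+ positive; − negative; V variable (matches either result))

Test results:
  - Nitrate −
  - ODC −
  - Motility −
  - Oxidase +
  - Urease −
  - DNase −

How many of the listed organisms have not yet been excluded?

3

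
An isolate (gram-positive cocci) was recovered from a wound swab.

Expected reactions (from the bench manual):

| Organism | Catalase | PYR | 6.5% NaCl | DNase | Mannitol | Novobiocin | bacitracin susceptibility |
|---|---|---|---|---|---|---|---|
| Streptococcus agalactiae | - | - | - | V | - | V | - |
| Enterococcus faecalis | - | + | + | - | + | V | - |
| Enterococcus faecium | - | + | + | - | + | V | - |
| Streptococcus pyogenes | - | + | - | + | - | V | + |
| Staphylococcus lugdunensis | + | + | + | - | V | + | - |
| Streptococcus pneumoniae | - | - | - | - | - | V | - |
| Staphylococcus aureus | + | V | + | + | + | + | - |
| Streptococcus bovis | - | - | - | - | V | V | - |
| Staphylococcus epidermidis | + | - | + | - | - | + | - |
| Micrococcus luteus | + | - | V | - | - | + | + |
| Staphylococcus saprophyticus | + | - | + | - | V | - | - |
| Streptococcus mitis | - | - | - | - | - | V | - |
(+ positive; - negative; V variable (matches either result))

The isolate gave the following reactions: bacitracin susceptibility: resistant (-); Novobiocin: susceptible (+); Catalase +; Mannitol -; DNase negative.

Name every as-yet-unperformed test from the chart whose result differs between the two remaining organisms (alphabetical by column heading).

PYR

Catalase +: excludes 7 organisms — 5 left.
DNase -: excludes Staphylococcus aureus — 4 left.
Mannitol -: all 4 remaining candidates are consistent.
Novobiocin +: excludes Staphylococcus saprophyticus — 3 left.
bacitracin susceptibility -: excludes Micrococcus luteus — 2 left.
Two candidates remain: Staphylococcus epidermidis and Staphylococcus lugdunensis.
  PYR: Staphylococcus epidermidis -, Staphylococcus lugdunensis + — discriminates.
  6.5% NaCl: + vs + — same for both, does not separate.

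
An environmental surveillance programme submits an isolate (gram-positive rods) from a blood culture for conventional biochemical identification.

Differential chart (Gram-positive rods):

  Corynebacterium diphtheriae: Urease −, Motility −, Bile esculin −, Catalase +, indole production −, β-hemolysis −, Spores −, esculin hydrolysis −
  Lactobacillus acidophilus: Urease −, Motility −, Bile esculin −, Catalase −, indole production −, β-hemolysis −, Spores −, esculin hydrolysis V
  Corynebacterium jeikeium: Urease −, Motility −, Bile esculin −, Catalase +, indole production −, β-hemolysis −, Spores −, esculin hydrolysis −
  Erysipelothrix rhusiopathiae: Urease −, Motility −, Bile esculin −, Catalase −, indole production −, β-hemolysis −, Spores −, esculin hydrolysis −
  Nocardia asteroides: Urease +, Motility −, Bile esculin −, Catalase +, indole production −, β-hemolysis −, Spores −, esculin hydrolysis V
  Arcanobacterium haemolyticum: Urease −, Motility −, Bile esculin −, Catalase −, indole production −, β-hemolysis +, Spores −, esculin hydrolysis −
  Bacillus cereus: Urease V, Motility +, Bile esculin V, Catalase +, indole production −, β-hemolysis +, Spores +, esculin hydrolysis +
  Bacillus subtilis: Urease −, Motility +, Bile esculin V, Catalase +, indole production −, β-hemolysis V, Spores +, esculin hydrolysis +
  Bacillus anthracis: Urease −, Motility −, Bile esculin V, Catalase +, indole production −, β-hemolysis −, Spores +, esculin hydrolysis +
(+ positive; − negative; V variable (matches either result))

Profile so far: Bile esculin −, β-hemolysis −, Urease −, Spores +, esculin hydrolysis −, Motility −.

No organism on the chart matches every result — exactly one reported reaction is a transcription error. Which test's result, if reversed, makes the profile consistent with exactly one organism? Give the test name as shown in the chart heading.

As reported, no row in the chart matches all 6 reactions.
Reversing Spores → 4 organisms match (not unique).
Reversing Urease → still no organism matches.
Reversing Bile esculin → still no organism matches.
Reversing Motility → still no organism matches.
Reversing esculin hydrolysis (to +) → unique match: Bacillus anthracis.
Reversing β-hemolysis → still no organism matches.

esculin hydrolysis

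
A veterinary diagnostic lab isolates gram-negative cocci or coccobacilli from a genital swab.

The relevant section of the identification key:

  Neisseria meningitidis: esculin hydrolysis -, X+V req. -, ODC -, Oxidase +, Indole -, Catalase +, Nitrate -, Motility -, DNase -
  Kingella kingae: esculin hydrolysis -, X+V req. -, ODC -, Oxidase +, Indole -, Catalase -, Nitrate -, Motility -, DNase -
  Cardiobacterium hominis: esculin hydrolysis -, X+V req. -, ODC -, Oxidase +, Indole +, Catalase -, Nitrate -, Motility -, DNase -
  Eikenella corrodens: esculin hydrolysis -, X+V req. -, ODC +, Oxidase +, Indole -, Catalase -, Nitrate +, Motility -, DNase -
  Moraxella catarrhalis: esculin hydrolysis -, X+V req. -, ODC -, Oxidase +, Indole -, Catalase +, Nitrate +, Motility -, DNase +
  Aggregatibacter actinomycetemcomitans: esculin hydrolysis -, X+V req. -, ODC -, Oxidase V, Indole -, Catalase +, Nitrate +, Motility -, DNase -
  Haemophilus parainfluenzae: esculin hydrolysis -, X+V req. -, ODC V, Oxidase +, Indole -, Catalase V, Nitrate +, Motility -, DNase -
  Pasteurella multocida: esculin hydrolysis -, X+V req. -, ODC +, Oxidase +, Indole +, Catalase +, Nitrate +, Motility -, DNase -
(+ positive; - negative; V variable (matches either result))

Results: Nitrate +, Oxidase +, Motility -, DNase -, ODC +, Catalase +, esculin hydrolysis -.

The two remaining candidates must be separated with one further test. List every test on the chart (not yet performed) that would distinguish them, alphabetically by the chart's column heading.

Indole

DNase -: excludes Moraxella catarrhalis — 7 left.
Catalase +: excludes Kingella kingae, Cardiobacterium hominis, Eikenella corrodens — 4 left.
Nitrate +: excludes Neisseria meningitidis — 3 left.
Oxidase +: all 3 remaining candidates are consistent.
Motility -: all 3 remaining candidates are consistent.
esculin hydrolysis -: all 3 remaining candidates are consistent.
ODC +: excludes Aggregatibacter actinomycetemcomitans — 2 left.
Two candidates remain: Haemophilus parainfluenzae and Pasteurella multocida.
  X+V req.: - vs - — same for both, does not separate.
  Indole: Haemophilus parainfluenzae -, Pasteurella multocida + — discriminates.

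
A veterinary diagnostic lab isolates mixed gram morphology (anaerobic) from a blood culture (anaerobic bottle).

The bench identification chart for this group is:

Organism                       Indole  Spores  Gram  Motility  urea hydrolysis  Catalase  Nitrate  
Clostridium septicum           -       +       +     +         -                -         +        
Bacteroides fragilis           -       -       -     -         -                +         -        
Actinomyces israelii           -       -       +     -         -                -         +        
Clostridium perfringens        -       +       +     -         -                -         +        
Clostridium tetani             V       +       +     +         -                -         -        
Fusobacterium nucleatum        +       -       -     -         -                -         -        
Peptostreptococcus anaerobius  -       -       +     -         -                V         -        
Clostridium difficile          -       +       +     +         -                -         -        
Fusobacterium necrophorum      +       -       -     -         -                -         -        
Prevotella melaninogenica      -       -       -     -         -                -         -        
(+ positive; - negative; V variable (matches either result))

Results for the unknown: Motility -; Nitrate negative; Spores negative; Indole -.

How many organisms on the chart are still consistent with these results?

Indole -: excludes Fusobacterium nucleatum, Fusobacterium necrophorum — 8 left.
Motility -: excludes Clostridium septicum, Clostridium tetani, Clostridium difficile — 5 left.
Spores -: excludes Clostridium perfringens — 4 left.
Nitrate -: excludes Actinomyces israelii — 3 left.
Still consistent: Bacteroides fragilis, Peptostreptococcus anaerobius, Prevotella melaninogenica.

3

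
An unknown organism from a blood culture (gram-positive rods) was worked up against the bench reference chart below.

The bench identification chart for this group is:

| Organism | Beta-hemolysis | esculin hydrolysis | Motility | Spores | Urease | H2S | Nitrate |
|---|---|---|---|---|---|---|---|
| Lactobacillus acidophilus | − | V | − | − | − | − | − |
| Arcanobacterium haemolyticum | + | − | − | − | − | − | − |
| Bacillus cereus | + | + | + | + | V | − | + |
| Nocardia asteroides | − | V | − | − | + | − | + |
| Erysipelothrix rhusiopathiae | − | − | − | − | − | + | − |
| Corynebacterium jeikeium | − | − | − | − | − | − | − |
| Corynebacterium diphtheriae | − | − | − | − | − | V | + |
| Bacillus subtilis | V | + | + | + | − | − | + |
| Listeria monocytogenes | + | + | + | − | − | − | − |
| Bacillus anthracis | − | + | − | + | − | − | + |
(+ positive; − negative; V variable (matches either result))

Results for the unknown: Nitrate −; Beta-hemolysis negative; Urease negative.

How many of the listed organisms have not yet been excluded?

3

Beta-hemolysis −: excludes Arcanobacterium haemolyticum, Bacillus cereus, Listeria monocytogenes — 7 left.
Urease −: excludes Nocardia asteroides — 6 left.
Nitrate −: excludes Corynebacterium diphtheriae, Bacillus subtilis, Bacillus anthracis — 3 left.
Still consistent: Corynebacterium jeikeium, Erysipelothrix rhusiopathiae, Lactobacillus acidophilus.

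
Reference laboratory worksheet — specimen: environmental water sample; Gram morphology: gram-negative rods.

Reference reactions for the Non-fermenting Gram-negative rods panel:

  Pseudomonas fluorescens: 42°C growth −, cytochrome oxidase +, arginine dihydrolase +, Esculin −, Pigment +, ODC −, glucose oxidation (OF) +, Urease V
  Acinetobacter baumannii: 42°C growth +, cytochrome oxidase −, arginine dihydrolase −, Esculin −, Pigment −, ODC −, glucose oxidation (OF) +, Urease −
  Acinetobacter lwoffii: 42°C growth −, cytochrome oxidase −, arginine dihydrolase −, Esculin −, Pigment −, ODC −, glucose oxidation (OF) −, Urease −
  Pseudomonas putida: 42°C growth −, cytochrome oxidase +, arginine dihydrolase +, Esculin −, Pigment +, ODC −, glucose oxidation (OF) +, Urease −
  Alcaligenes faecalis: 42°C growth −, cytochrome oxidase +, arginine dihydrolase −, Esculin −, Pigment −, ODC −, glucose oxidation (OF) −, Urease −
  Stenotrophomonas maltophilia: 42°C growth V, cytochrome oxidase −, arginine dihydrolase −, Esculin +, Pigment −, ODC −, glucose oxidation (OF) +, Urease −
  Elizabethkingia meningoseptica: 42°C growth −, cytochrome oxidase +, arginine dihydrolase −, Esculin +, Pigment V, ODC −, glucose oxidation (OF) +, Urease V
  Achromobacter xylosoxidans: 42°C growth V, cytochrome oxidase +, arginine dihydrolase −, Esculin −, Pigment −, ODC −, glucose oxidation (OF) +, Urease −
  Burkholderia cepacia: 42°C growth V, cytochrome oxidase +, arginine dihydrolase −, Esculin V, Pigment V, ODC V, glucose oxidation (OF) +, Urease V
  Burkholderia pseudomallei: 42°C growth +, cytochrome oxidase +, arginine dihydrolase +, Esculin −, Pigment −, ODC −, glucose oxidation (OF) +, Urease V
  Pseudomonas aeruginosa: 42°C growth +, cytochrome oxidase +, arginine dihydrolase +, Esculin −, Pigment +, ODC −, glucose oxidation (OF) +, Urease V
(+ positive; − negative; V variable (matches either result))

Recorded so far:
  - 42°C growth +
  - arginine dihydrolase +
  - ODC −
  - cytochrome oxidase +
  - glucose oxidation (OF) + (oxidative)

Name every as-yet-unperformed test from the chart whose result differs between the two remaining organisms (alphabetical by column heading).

ODC −: all 11 remaining candidates are consistent.
glucose oxidation (OF) +: excludes Acinetobacter lwoffii, Alcaligenes faecalis — 9 left.
42°C growth +: excludes Pseudomonas fluorescens, Pseudomonas putida, Elizabethkingia meningoseptica — 6 left.
cytochrome oxidase +: excludes Acinetobacter baumannii, Stenotrophomonas maltophilia — 4 left.
arginine dihydrolase +: excludes Achromobacter xylosoxidans, Burkholderia cepacia — 2 left.
Two candidates remain: Burkholderia pseudomallei and Pseudomonas aeruginosa.
  Esculin: − vs − — same for both, does not separate.
  Pigment: Burkholderia pseudomallei −, Pseudomonas aeruginosa + — discriminates.
  Urease: V vs V — variable for at least one, does not separate.

Pigment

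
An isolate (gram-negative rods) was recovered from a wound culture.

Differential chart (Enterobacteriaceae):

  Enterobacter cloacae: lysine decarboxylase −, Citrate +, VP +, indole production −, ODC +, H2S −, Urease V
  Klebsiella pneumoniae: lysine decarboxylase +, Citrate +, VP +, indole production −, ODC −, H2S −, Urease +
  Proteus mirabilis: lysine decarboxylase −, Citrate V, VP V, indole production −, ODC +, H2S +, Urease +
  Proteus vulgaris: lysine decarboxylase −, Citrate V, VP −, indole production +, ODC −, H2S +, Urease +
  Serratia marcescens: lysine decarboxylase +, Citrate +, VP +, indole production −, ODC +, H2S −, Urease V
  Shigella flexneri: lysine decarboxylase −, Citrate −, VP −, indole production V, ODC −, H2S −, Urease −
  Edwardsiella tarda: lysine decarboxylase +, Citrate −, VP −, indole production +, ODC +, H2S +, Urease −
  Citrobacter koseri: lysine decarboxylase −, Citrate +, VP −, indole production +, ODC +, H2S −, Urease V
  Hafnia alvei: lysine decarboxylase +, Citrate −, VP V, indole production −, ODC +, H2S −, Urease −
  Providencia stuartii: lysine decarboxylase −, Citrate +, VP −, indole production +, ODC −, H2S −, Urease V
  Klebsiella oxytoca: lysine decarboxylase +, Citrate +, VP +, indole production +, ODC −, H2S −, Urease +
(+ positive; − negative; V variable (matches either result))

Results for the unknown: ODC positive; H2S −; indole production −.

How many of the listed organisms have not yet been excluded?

3

H2S −: excludes Proteus mirabilis, Proteus vulgaris, Edwardsiella tarda — 8 left.
ODC +: excludes Klebsiella pneumoniae, Shigella flexneri, Providencia stuartii, Klebsiella oxytoca — 4 left.
indole production −: excludes Citrobacter koseri — 3 left.
Still consistent: Enterobacter cloacae, Hafnia alvei, Serratia marcescens.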